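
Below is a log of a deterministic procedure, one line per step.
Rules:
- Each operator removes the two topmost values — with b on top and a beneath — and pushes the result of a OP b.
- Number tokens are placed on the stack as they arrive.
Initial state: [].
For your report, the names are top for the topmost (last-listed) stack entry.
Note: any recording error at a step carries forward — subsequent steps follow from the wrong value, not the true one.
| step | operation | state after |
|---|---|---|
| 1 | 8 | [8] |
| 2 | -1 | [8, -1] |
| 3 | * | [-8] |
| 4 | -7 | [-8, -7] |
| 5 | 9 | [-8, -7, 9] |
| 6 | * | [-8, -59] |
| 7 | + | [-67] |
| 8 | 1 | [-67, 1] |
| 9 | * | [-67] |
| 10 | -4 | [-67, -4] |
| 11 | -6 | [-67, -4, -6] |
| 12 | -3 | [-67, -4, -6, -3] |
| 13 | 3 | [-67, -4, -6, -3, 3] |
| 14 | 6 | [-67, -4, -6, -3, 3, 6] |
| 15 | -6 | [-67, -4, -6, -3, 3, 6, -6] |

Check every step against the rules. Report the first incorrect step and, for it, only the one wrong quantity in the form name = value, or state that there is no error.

Recomputing the run from the initial state:
step 1: [8]
step 2: [8, -1]
step 3: [-8]
step 4: [-8, -7]
step 5: [-8, -7, 9]
step 6: [-8, -63]
step 7: [-71]
step 8: [-71, 1]
step 9: [-71]
step 10: [-71, -4]
step 11: [-71, -4, -6]
step 12: [-71, -4, -6, -3]
step 13: [-71, -4, -6, -3, 3]
step 14: [-71, -4, -6, -3, 3, 6]
step 15: [-71, -4, -6, -3, 3, 6, -6]
The first disagreement with the log is at step 6, where the value should be top = -63.

step 6, top = -63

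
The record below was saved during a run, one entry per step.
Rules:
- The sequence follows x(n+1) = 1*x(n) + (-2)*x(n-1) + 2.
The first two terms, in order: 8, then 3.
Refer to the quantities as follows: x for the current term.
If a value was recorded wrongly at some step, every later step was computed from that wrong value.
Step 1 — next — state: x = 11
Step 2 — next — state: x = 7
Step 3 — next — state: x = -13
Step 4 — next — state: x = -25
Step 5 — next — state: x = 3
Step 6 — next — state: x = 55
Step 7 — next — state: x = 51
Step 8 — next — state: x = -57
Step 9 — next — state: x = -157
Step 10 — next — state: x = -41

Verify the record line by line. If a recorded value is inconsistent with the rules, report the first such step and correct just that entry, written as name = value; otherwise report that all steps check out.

1. x = 1*(3) + (-2)*(8) + (2) = -11 (not what was recorded)
Step 1 is the first one off; corrected, x = -11.

step 1, x = -11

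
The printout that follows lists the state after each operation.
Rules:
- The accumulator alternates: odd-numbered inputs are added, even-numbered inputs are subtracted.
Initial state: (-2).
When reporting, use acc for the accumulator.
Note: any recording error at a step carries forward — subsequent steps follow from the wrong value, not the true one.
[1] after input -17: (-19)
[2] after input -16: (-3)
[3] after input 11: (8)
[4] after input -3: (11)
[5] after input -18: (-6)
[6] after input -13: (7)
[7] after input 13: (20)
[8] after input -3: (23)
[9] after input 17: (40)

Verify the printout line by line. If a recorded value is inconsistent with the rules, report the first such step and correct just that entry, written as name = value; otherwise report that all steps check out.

step 5, acc = -7

1. acc = -2 + -17 = -19 (confirmed correct)
2. acc = -19 - -16 = -3 (exactly as logged)
3. acc = -3 + 11 = 8 (confirmed correct)
4. acc = 8 - -3 = 11 (no discrepancy)
5. acc = 11 + -18 = -7 (the recorded entry deviates here)
First incorrect step: 5; the correct value is acc = -7.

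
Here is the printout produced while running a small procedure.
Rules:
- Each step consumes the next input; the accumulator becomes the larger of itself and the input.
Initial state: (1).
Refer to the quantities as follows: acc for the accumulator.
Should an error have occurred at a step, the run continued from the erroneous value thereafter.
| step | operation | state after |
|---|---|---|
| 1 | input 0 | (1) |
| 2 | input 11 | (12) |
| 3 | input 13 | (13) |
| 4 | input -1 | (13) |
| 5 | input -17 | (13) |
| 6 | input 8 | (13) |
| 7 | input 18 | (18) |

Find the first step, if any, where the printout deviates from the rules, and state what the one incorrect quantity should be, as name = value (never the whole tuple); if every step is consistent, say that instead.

step 2, acc = 11

Recomputing the run from the initial state:
step 1: acc = 1
step 2: acc = 11
step 3: acc = 13
step 4: acc = 13
step 5: acc = 13
step 6: acc = 13
step 7: acc = 18
The first disagreement with the printout is at step 2, where the value should be acc = 11.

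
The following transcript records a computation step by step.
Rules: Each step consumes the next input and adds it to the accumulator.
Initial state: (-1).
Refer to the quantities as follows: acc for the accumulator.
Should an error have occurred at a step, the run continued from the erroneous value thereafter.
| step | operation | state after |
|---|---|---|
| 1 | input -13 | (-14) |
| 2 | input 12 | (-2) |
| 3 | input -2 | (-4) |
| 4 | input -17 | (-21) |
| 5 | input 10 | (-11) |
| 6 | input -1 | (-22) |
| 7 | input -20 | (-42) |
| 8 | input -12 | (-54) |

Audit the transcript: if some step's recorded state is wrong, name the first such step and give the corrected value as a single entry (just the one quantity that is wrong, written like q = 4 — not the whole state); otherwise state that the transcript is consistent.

step 6, acc = -12

1. acc = -1 + -13 = -14 (checks out)
2. acc = -14 + 12 = -2 (confirmed correct)
3. acc = -2 + -2 = -4 (checks out)
4. acc = -4 + -17 = -21 (exactly as logged)
5. acc = -21 + 10 = -11 (exactly as logged)
6. acc = -11 + -1 = -12 (a discrepancy with the transcript)
Step 6 is the first one off; corrected, acc = -12.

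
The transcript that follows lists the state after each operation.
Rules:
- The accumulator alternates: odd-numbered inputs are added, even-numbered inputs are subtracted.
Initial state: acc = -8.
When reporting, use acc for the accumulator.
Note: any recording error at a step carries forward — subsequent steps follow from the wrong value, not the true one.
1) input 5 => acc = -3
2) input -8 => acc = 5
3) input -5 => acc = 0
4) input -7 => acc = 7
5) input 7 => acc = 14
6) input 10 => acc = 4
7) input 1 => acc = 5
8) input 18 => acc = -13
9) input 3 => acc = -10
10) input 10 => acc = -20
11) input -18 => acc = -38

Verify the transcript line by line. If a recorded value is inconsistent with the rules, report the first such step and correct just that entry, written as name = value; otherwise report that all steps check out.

no error

1. acc = -8 + 5 = -3 (in agreement)
2. acc = -3 - -8 = 5 (checks out)
3. acc = 5 + -5 = 0 (verified)
4. acc = 0 - -7 = 7 (no discrepancy)
5. acc = 7 + 7 = 14 (same as recorded)
6. acc = 14 - 10 = 4 (confirmed correct)
7. acc = 4 + 1 = 5 (verified)
8. acc = 5 - 18 = -13 (matches)
9. acc = -13 + 3 = -10 (exactly as logged)
10. acc = -10 - 10 = -20 (in agreement)
11. acc = -20 + -18 = -38 (matches)
Nothing is out of place; the run is error-free.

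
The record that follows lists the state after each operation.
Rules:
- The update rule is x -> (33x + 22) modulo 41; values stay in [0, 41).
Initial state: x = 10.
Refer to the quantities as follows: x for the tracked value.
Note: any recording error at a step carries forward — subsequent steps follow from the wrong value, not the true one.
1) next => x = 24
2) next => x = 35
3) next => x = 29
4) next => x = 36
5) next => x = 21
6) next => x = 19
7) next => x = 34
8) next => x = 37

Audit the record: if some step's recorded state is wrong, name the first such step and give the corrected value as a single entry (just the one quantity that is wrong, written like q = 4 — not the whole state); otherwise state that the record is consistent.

step 6, x = 18

Recomputing the run from the initial state:
step 1: x = 24
step 2: x = 35
step 3: x = 29
step 4: x = 36
step 5: x = 21
step 6: x = 18
step 7: x = 1
step 8: x = 14
The first disagreement with the record is at step 6, where the value should be x = 18.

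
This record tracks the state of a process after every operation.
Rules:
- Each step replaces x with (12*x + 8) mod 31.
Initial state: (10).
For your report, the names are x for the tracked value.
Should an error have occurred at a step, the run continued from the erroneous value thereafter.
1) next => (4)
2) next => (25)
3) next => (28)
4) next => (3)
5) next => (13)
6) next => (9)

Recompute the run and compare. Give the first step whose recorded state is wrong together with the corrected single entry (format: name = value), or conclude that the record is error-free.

Recomputing the run from the initial state:
step 1: x = 4
step 2: x = 25
step 3: x = 29
step 4: x = 15
step 5: x = 2
step 6: x = 1
The first disagreement with the record is at step 3, where the value should be x = 29.

step 3, x = 29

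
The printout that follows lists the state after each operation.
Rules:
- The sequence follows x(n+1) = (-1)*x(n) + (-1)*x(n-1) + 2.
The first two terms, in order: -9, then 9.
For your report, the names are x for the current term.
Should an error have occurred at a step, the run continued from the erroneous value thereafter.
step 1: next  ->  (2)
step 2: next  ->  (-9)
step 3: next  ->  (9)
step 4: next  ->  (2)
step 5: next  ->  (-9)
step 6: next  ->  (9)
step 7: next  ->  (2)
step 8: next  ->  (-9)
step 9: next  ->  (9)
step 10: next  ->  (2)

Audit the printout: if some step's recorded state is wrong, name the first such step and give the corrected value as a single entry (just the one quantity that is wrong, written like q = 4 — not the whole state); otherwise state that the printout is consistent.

Recomputing the run from the initial state:
step 1: x = 2
step 2: x = -9
step 3: x = 9
step 4: x = 2
step 5: x = -9
step 6: x = 9
step 7: x = 2
step 8: x = -9
step 9: x = 9
step 10: x = 2
This matches the printout at every step.

no error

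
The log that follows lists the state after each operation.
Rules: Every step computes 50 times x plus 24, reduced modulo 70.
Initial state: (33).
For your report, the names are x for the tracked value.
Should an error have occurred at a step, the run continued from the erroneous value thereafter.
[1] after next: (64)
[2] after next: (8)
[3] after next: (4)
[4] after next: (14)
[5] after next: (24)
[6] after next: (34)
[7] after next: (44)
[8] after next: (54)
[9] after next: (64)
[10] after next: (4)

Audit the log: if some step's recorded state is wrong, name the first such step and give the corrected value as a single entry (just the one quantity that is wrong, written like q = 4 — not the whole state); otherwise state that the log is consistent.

Step 1: x = (50*33 + 24) mod 70 = 64 — consistent with the log.
Step 2: x = (50*64 + 24) mod 70 = 4 — first mismatch against the log.
That makes step 2 the first incorrect line — x = 4 is what it should show.

step 2, x = 4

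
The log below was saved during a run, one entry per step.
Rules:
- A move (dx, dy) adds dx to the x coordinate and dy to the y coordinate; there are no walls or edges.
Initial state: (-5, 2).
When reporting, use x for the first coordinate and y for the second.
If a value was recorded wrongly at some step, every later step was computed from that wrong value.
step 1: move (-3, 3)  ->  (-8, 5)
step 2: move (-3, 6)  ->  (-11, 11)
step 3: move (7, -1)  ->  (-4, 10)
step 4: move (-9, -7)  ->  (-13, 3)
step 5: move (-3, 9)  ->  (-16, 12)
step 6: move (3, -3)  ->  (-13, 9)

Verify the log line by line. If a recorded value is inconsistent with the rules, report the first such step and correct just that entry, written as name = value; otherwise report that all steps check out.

Step 1: x = -5 + (-3) = -8, y = 2 + (3) = 5 — no discrepancy.
Step 2: x = -8 + (-3) = -11, y = 5 + (6) = 11 — agrees with the log.
Step 3: x = -11 + (7) = -4, y = 11 + (-1) = 10 — same as recorded.
Step 4: x = -4 + (-9) = -13, y = 10 + (-7) = 3 — same as recorded.
Step 5: x = -13 + (-3) = -16, y = 3 + (9) = 12 — exactly as logged.
Step 6: x = -16 + (3) = -13, y = 12 + (-3) = 9 — consistent with the log.
No step deviates from the rules.

no error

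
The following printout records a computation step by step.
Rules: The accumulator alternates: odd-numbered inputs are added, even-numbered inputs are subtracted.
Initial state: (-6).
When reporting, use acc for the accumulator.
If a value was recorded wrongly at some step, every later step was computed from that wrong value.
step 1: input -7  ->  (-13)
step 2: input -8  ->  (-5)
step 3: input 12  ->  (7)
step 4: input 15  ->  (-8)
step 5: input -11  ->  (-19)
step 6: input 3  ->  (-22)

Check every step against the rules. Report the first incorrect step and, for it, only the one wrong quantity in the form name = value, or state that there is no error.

1. acc = -6 + -7 = -13 (confirmed correct)
2. acc = -13 - -8 = -5 (matches)
3. acc = -5 + 12 = 7 (confirmed correct)
4. acc = 7 - 15 = -8 (checks out)
5. acc = -8 + -11 = -19 (checks out)
6. acc = -19 - 3 = -22 (exactly as logged)
The recomputation confirms every line.

no error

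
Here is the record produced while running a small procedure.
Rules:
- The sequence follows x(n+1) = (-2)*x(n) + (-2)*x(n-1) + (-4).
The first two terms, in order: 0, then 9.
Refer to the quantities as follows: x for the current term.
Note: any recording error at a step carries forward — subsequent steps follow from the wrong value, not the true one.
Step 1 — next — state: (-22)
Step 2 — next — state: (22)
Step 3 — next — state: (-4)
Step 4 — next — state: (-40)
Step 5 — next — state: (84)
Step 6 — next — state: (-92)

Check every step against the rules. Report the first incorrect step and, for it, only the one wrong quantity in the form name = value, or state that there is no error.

1. x = -2*(9) + (-2)*(0) + (-4) = -22 (confirmed correct)
2. x = -2*(-22) + (-2)*(9) + (-4) = 22 (no discrepancy)
3. x = -2*(22) + (-2)*(-22) + (-4) = -4 (verified)
4. x = -2*(-4) + (-2)*(22) + (-4) = -40 (same as recorded)
5. x = -2*(-40) + (-2)*(-4) + (-4) = 84 (verified)
6. x = -2*(84) + (-2)*(-40) + (-4) = -92 (no discrepancy)
The recomputation confirms every line.

no error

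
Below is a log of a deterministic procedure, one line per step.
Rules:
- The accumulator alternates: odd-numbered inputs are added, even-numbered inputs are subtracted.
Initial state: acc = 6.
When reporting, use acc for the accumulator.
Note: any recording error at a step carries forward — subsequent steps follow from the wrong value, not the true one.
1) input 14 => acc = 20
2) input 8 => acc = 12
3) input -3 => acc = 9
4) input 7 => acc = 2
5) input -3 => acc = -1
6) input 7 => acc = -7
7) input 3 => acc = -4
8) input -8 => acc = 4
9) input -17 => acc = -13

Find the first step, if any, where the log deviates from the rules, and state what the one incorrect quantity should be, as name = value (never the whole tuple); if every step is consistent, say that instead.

Step 1: acc = 6 + 14 = 20 — agrees with the log.
Step 2: acc = 20 - 8 = 12 — confirmed correct.
Step 3: acc = 12 + -3 = 9 — same as recorded.
Step 4: acc = 9 - 7 = 2 — consistent with the log.
Step 5: acc = 2 + -3 = -1 — in agreement.
Step 6: acc = -1 - 7 = -8 — first mismatch against the log.
First incorrect step: 6; the correct value is acc = -8.

step 6, acc = -8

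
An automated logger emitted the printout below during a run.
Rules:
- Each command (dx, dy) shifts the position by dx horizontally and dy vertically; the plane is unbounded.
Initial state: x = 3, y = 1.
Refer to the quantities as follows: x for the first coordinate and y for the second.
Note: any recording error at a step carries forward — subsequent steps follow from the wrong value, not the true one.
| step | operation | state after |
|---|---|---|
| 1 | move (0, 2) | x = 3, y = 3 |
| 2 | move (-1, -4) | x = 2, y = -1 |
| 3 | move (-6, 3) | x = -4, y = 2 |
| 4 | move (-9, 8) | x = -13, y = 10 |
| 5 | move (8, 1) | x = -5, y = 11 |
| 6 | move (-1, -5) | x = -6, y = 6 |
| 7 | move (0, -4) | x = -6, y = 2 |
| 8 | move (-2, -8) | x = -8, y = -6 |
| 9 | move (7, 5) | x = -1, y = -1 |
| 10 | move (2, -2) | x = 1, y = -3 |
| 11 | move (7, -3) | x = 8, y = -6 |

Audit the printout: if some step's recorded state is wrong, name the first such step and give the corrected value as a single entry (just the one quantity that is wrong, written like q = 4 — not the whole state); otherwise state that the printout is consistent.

step 1: x = 3 + (0) = 3, y = 1 + (2) = 3 -> same as recorded
step 2: x = 3 + (-1) = 2, y = 3 + (-4) = -1 -> matches
step 3: x = 2 + (-6) = -4, y = -1 + (3) = 2 -> matches
step 4: x = -4 + (-9) = -13, y = 2 + (8) = 10 -> agrees with the printout
step 5: x = -13 + (8) = -5, y = 10 + (1) = 11 -> consistent with the printout
step 6: x = -5 + (-1) = -6, y = 11 + (-5) = 6 -> agrees with the printout
step 7: x = -6 + (0) = -6, y = 6 + (-4) = 2 -> confirmed correct
step 8: x = -6 + (-2) = -8, y = 2 + (-8) = -6 -> checks out
step 9: x = -8 + (7) = -1, y = -6 + (5) = -1 -> consistent with the printout
step 10: x = -1 + (2) = 1, y = -1 + (-2) = -3 -> in agreement
step 11: x = 1 + (7) = 8, y = -3 + (-3) = -6 -> verified
Every step is consistent.

no error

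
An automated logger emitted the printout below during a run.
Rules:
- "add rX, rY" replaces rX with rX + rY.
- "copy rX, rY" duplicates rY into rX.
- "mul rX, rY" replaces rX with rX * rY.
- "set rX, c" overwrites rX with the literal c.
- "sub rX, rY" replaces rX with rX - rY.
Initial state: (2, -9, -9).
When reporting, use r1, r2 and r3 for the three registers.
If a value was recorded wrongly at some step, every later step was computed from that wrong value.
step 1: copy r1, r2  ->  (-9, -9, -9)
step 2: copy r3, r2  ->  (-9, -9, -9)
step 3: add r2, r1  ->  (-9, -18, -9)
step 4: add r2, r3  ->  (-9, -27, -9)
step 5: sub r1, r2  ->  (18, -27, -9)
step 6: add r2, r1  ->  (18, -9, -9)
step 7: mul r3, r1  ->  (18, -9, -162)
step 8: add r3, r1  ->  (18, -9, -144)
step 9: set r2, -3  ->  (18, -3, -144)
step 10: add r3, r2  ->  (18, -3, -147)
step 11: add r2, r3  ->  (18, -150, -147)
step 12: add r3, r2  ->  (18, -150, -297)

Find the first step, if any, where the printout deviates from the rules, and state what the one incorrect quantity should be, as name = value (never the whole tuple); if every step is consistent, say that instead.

no error

1. r1 = -9 (confirmed correct)
2. r3 = -9 (no discrepancy)
3. r2 = -9 + -9 = -18 (no discrepancy)
4. r2 = -18 + -9 = -27 (no discrepancy)
5. r1 = -9 - -27 = 18 (agrees with the printout)
6. r2 = -27 + 18 = -9 (confirmed correct)
7. r3 = -9 * 18 = -162 (in agreement)
8. r3 = -162 + 18 = -144 (checks out)
9. r2 = -3 (exactly as logged)
10. r3 = -144 + -3 = -147 (consistent with the printout)
11. r2 = -3 + -147 = -150 (in agreement)
12. r3 = -147 + -150 = -297 (no discrepancy)
No step deviates from the rules.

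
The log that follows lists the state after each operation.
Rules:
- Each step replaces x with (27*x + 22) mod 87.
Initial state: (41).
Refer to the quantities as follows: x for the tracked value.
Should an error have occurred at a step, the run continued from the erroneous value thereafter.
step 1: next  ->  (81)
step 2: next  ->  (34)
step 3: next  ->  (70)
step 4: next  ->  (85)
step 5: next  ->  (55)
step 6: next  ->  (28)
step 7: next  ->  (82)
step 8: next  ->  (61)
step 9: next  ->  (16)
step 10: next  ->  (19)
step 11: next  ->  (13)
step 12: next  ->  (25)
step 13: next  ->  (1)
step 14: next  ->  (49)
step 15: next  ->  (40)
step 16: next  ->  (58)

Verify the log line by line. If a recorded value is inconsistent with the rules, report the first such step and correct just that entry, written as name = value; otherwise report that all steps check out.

step 1: x = (27*41 + 22) mod 87 = 85 -> not what was recorded
First incorrect step: 1; the correct value is x = 85.

step 1, x = 85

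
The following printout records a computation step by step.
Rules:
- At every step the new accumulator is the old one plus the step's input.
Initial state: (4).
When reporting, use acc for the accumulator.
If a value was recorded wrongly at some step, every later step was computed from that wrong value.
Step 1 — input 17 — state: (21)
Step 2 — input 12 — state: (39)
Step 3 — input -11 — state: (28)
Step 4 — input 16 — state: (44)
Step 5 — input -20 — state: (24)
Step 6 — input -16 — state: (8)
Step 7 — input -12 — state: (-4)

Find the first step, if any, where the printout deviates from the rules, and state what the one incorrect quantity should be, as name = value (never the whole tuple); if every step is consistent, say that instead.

step 2, acc = 33

1. acc = 4 + 17 = 21 (same as recorded)
2. acc = 21 + 12 = 33 (a discrepancy with the printout)
Conclusion: step 2 carries the first error; the entry should be acc = 33.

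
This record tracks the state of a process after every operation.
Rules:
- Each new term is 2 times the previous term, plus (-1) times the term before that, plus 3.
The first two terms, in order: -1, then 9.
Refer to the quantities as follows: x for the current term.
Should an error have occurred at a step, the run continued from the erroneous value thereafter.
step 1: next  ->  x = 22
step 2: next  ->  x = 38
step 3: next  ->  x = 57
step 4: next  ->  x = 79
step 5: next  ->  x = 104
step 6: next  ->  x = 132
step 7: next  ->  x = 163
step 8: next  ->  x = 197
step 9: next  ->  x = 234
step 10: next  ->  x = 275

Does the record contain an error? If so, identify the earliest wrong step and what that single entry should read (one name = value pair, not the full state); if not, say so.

1. x = 2*(9) + (-1)*(-1) + (3) = 22 (same as recorded)
2. x = 2*(22) + (-1)*(9) + (3) = 38 (agrees with the record)
3. x = 2*(38) + (-1)*(22) + (3) = 57 (exactly as logged)
4. x = 2*(57) + (-1)*(38) + (3) = 79 (no discrepancy)
5. x = 2*(79) + (-1)*(57) + (3) = 104 (in agreement)
6. x = 2*(104) + (-1)*(79) + (3) = 132 (same as recorded)
7. x = 2*(132) + (-1)*(104) + (3) = 163 (verified)
8. x = 2*(163) + (-1)*(132) + (3) = 197 (no discrepancy)
9. x = 2*(197) + (-1)*(163) + (3) = 234 (exactly as logged)
10. x = 2*(234) + (-1)*(197) + (3) = 274 (this is not what the record shows)
So the first discrepancy is step 10, where the right value is x = 274.

step 10, x = 274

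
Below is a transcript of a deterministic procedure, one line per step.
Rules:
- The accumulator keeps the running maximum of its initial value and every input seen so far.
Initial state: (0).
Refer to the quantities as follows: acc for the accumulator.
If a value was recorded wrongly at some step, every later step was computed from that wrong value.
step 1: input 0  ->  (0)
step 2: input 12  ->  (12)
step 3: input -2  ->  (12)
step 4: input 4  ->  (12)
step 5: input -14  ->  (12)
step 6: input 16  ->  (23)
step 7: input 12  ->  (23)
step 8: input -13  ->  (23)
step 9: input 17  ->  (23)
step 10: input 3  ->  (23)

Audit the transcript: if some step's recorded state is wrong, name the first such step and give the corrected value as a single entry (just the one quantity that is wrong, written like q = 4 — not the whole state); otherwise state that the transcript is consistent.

Step 1: acc = max(0, 0) = 0 — confirmed correct.
Step 2: acc = max(0, 12) = 12 — agrees with the transcript.
Step 3: acc = max(12, -2) = 12 — consistent with the transcript.
Step 4: acc = max(12, 4) = 12 — same as recorded.
Step 5: acc = max(12, -14) = 12 — no discrepancy.
Step 6: acc = max(12, 16) = 16 — the transcript has a different value.
Step 6 is the first one off; corrected, acc = 16.

step 6, acc = 16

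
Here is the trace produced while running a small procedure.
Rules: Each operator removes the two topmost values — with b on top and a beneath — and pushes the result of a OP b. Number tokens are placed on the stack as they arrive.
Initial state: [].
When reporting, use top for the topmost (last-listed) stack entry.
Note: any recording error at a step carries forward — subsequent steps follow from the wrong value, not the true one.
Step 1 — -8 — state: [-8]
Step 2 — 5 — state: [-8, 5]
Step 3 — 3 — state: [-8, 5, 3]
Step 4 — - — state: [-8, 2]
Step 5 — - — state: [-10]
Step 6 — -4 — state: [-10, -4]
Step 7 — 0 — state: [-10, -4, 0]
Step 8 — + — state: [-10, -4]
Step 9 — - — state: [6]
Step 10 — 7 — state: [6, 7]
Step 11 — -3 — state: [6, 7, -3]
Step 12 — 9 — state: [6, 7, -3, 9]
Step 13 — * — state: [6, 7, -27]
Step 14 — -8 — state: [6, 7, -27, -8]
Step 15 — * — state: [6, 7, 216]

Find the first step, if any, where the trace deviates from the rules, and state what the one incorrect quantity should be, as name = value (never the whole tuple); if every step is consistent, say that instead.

Recomputing the run from the initial state:
step 1: [-8]
step 2: [-8, 5]
step 3: [-8, 5, 3]
step 4: [-8, 2]
step 5: [-10]
step 6: [-10, -4]
step 7: [-10, -4, 0]
step 8: [-10, -4]
step 9: [-6]
step 10: [-6, 7]
step 11: [-6, 7, -3]
step 12: [-6, 7, -3, 9]
step 13: [-6, 7, -27]
step 14: [-6, 7, -27, -8]
step 15: [-6, 7, 216]
The first disagreement with the trace is at step 9, where the value should be top = -6.

step 9, top = -6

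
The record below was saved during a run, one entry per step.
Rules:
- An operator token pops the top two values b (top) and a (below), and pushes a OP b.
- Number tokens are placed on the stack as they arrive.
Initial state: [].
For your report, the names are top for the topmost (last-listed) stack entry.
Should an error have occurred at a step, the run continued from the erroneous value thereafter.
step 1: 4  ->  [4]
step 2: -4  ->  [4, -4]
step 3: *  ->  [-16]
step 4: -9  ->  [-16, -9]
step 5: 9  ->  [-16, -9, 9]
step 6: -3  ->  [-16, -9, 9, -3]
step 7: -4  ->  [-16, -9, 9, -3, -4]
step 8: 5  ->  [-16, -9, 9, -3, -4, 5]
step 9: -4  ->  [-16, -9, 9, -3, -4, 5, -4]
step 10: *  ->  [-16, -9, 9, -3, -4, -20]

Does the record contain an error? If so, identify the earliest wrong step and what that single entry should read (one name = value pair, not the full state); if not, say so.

no error

Recomputing the run from the initial state:
step 1: [4]
step 2: [4, -4]
step 3: [-16]
step 4: [-16, -9]
step 5: [-16, -9, 9]
step 6: [-16, -9, 9, -3]
step 7: [-16, -9, 9, -3, -4]
step 8: [-16, -9, 9, -3, -4, 5]
step 9: [-16, -9, 9, -3, -4, 5, -4]
step 10: [-16, -9, 9, -3, -4, -20]
This matches the record at every step.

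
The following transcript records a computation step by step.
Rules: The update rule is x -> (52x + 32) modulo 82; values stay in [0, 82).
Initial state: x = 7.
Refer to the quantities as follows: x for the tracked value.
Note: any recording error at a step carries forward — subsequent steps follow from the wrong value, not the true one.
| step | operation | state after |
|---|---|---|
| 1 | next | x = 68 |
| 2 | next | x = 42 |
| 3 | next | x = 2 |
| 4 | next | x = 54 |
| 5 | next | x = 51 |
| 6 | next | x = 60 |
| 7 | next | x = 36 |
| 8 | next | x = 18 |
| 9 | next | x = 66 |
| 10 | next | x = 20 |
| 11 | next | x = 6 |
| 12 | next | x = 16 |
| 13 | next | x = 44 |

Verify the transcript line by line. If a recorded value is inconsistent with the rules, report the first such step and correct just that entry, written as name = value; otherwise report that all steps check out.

step 1: x = (52*7 + 32) mod 82 = 68 -> same as recorded
step 2: x = (52*68 + 32) mod 82 = 42 -> in agreement
step 3: x = (52*42 + 32) mod 82 = 2 -> confirmed correct
step 4: x = (52*2 + 32) mod 82 = 54 -> in agreement
step 5: x = (52*54 + 32) mod 82 = 52 -> the entry is off here
Step 5 is the first one off; corrected, x = 52.

step 5, x = 52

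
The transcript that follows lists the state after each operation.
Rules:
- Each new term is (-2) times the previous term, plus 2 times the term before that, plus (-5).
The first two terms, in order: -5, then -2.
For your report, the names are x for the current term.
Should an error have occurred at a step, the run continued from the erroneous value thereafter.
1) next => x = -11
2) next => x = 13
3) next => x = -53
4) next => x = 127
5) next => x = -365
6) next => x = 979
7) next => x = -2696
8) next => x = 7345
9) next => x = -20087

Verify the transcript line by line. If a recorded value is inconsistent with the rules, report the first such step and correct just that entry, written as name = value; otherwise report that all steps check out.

step 7, x = -2693

Step 1: x = -2*(-2) + (2)*(-5) + (-5) = -11 — no discrepancy.
Step 2: x = -2*(-11) + (2)*(-2) + (-5) = 13 — no discrepancy.
Step 3: x = -2*(13) + (2)*(-11) + (-5) = -53 — matches.
Step 4: x = -2*(-53) + (2)*(13) + (-5) = 127 — no discrepancy.
Step 5: x = -2*(127) + (2)*(-53) + (-5) = -365 — matches.
Step 6: x = -2*(-365) + (2)*(127) + (-5) = 979 — checks out.
Step 7: x = -2*(979) + (2)*(-365) + (-5) = -2693 — this is not what the transcript shows.
First incorrect step: 7; the correct value is x = -2693.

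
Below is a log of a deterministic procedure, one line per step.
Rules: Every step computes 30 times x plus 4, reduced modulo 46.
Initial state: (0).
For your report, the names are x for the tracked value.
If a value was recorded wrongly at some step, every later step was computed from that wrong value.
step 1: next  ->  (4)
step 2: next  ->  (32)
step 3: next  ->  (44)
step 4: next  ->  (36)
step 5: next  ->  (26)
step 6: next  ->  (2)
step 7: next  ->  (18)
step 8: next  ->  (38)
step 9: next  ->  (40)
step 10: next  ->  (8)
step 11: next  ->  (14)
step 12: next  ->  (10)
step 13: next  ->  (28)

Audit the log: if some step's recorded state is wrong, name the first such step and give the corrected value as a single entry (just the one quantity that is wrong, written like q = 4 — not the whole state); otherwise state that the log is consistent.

Recomputing the run from the initial state:
step 1: x = 4
step 2: x = 32
step 3: x = 44
step 4: x = 36
step 5: x = 26
step 6: x = 2
step 7: x = 18
step 8: x = 38
step 9: x = 40
step 10: x = 8
step 11: x = 14
step 12: x = 10
step 13: x = 28
This matches the log at every step.

no error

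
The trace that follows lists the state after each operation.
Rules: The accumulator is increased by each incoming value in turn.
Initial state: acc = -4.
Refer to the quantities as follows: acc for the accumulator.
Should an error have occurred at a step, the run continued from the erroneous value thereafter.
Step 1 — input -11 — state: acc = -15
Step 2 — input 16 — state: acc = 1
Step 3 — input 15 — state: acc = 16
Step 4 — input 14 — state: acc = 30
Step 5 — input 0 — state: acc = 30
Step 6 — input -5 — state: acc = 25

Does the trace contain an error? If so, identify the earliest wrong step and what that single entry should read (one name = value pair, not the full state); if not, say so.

no error

Step 1: acc = -4 + -11 = -15 — verified.
Step 2: acc = -15 + 16 = 1 — no discrepancy.
Step 3: acc = 1 + 15 = 16 — no discrepancy.
Step 4: acc = 16 + 14 = 30 — in agreement.
Step 5: acc = 30 + 0 = 30 — no discrepancy.
Step 6: acc = 30 + -5 = 25 — exactly as logged.
All steps check out; nothing to correct.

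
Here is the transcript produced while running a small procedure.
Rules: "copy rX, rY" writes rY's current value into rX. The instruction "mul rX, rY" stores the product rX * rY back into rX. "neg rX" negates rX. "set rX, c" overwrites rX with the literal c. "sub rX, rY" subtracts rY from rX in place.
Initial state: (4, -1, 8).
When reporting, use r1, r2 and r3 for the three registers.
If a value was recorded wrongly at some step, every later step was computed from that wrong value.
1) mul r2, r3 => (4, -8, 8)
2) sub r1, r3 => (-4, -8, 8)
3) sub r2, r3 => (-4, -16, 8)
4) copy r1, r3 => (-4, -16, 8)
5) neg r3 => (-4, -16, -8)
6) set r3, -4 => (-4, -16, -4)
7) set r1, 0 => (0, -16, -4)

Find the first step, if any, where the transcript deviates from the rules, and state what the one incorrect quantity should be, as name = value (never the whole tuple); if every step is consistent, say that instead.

step 4, r1 = 8

step 1: r2 = -1 * 8 = -8 -> confirmed correct
step 2: r1 = 4 - 8 = -4 -> matches
step 3: r2 = -8 - 8 = -16 -> no discrepancy
step 4: r1 = 8 -> not what was recorded
So the first discrepancy is step 4, where the right value is r1 = 8.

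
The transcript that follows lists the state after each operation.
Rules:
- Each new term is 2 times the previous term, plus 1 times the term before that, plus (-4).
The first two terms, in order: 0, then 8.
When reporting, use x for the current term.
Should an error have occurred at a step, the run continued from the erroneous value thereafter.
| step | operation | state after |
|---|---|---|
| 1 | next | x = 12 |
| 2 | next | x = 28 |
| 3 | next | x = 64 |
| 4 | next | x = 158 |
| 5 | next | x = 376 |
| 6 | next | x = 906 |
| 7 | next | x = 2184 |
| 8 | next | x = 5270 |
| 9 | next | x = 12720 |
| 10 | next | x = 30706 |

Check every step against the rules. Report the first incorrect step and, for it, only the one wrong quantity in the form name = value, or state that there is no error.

step 4, x = 152

Recomputing the run from the initial state:
step 1: x = 12
step 2: x = 28
step 3: x = 64
step 4: x = 152
step 5: x = 364
step 6: x = 876
step 7: x = 2112
step 8: x = 5096
step 9: x = 12300
step 10: x = 29692
The first disagreement with the transcript is at step 4, where the value should be x = 152.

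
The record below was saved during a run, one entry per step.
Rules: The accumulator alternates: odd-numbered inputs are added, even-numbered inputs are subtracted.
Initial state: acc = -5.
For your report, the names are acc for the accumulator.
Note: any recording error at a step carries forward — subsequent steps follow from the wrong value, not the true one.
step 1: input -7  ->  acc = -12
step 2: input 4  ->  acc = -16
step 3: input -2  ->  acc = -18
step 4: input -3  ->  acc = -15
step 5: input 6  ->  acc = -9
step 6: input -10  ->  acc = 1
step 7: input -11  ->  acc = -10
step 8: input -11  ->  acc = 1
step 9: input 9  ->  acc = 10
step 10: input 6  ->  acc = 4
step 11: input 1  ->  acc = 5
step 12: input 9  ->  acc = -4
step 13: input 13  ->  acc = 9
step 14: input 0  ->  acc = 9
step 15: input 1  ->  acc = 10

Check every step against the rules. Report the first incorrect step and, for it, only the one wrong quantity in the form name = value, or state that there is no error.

step 1: acc = -5 + -7 = -12 -> confirmed correct
step 2: acc = -12 - 4 = -16 -> no discrepancy
step 3: acc = -16 + -2 = -18 -> no discrepancy
step 4: acc = -18 - -3 = -15 -> exactly as logged
step 5: acc = -15 + 6 = -9 -> consistent with the record
step 6: acc = -9 - -10 = 1 -> matches
step 7: acc = 1 + -11 = -10 -> checks out
step 8: acc = -10 - -11 = 1 -> same as recorded
step 9: acc = 1 + 9 = 10 -> exactly as logged
step 10: acc = 10 - 6 = 4 -> matches
step 11: acc = 4 + 1 = 5 -> checks out
step 12: acc = 5 - 9 = -4 -> same as recorded
step 13: acc = -4 + 13 = 9 -> verified
step 14: acc = 9 - 0 = 9 -> in agreement
step 15: acc = 9 + 1 = 10 -> verified
Each recorded entry agrees with the recomputation.

no error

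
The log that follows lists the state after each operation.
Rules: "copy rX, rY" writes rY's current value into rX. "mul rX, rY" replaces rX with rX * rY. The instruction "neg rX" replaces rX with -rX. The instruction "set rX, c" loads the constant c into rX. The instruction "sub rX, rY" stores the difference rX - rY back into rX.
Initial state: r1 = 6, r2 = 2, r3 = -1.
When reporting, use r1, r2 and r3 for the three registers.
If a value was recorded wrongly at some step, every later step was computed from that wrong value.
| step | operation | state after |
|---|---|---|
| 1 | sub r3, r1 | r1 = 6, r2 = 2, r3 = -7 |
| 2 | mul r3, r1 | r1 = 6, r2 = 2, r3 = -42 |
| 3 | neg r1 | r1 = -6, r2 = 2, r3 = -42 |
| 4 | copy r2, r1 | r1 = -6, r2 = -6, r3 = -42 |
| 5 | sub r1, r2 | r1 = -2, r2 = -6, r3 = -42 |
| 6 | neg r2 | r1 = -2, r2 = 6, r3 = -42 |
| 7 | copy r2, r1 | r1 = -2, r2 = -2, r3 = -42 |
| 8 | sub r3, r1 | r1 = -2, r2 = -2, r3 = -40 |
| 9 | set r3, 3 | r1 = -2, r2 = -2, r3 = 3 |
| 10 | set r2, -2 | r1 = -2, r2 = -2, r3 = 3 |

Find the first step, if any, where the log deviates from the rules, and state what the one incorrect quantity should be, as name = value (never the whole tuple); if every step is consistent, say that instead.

step 5, r1 = 0

Recomputing the run from the initial state:
step 1: r1 = 6, r2 = 2, r3 = -7
step 2: r1 = 6, r2 = 2, r3 = -42
step 3: r1 = -6, r2 = 2, r3 = -42
step 4: r1 = -6, r2 = -6, r3 = -42
step 5: r1 = 0, r2 = -6, r3 = -42
step 6: r1 = 0, r2 = 6, r3 = -42
step 7: r1 = 0, r2 = 0, r3 = -42
step 8: r1 = 0, r2 = 0, r3 = -42
step 9: r1 = 0, r2 = 0, r3 = 3
step 10: r1 = 0, r2 = -2, r3 = 3
The first disagreement with the log is at step 5, where the value should be r1 = 0.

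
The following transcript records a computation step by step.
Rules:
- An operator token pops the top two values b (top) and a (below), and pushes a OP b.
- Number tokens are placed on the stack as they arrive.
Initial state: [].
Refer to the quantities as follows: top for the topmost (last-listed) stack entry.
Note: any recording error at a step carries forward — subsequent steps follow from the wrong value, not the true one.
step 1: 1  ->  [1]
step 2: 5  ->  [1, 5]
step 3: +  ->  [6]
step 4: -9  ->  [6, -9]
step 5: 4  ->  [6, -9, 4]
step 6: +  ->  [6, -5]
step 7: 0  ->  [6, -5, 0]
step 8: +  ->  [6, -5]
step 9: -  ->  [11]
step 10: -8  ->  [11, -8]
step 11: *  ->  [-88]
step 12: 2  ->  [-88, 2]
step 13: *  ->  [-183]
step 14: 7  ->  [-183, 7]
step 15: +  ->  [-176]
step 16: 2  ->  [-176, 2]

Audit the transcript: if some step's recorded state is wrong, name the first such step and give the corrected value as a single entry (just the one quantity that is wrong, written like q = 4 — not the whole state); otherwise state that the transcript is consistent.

step 13, top = -176

step 1: push 1: top = 1 -> consistent with the transcript
step 2: push 5: top = 5 -> verified
step 3: 1 + 5 = 6 -> matches
step 4: push -9: top = -9 -> no discrepancy
step 5: push 4: top = 4 -> confirmed correct
step 6: -9 + 4 = -5 -> consistent with the transcript
step 7: push 0: top = 0 -> same as recorded
step 8: -5 + 0 = -5 -> consistent with the transcript
step 9: 6 - -5 = 11 -> same as recorded
step 10: push -8: top = -8 -> matches
step 11: 11 * -8 = -88 -> checks out
step 12: push 2: top = 2 -> confirmed correct
step 13: -88 * 2 = -176 -> the transcript disagrees here
First incorrect step: 13; the correct value is top = -176.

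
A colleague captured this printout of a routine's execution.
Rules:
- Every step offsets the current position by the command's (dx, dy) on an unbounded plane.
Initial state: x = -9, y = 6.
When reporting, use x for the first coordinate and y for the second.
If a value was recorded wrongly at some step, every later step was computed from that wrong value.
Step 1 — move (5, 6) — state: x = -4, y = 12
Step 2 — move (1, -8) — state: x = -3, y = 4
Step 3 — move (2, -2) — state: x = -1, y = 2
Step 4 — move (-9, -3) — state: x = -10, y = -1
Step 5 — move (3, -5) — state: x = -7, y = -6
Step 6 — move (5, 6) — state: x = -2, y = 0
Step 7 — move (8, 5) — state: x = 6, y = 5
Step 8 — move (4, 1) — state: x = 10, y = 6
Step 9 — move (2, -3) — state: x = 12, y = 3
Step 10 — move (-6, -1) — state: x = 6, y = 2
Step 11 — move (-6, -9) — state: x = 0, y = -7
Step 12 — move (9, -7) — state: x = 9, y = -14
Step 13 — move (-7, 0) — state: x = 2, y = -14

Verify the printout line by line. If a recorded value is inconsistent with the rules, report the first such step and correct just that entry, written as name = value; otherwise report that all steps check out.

no error

step 1: x = -9 + (5) = -4, y = 6 + (6) = 12 -> consistent with the printout
step 2: x = -4 + (1) = -3, y = 12 + (-8) = 4 -> agrees with the printout
step 3: x = -3 + (2) = -1, y = 4 + (-2) = 2 -> consistent with the printout
step 4: x = -1 + (-9) = -10, y = 2 + (-3) = -1 -> verified
step 5: x = -10 + (3) = -7, y = -1 + (-5) = -6 -> consistent with the printout
step 6: x = -7 + (5) = -2, y = -6 + (6) = 0 -> agrees with the printout
step 7: x = -2 + (8) = 6, y = 0 + (5) = 5 -> confirmed correct
step 8: x = 6 + (4) = 10, y = 5 + (1) = 6 -> consistent with the printout
step 9: x = 10 + (2) = 12, y = 6 + (-3) = 3 -> consistent with the printout
step 10: x = 12 + (-6) = 6, y = 3 + (-1) = 2 -> no discrepancy
step 11: x = 6 + (-6) = 0, y = 2 + (-9) = -7 -> matches
step 12: x = 0 + (9) = 9, y = -7 + (-7) = -14 -> in agreement
step 13: x = 9 + (-7) = 2, y = -14 + (0) = -14 -> checks out
No step deviates from the rules.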